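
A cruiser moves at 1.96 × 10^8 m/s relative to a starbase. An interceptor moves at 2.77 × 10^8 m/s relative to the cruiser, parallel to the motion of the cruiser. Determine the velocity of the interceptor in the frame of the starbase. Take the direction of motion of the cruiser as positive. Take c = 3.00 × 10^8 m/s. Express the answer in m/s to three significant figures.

In units of c (dividing by 3.00 × 10^8 m/s): v = 0.653, u' = 0.923.
u = (u' + v)/(1 + u'v/c²):
u = (0.923 + 0.653) / (1 + 0.923·0.653) = 1.5767/1.6032 = 0.9834
Converting back: u = 0.9834 × 3.00 × 10^8 m/s.

2.95 × 10^8 m/s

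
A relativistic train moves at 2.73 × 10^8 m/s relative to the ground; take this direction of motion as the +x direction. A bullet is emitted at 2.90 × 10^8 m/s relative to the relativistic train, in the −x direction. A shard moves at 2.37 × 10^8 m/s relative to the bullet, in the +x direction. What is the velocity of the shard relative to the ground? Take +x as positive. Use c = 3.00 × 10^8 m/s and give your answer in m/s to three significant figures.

Apply u = (u' + v)/(1 + u'v/c²) successively, working outward toward the ground.
(Dividing each given speed by c = 3.00 × 10^8 m/s to work in units of c.)
Start: velocity of the relativistic train relative to the ground = 0.9100c.
Compose with the bullet (u' = -0.967 in the relativistic train frame): u_1 = (-0.967 + 0.910) / (1 + (-0.967)·0.910) = -0.0567/0.1203 = -0.4709.
Compose with the shard (u' = 0.790 in the bullet frame): u_2 = (0.790 + (-0.471)) / (1 + 0.790·(-0.471)) = 0.3191/0.6280 = 0.5081.
So u = 0.5081 × 3.00 × 10^8 m/s.

+1.52 × 10^8 m/s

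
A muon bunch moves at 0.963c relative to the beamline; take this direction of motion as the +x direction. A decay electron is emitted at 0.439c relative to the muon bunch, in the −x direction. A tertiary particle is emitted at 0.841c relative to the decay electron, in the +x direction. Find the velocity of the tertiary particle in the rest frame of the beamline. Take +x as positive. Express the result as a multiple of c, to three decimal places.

Apply u = (u' + v)/(1 + u'v/c²) successively, working outward toward the beamline.
Start: velocity of the muon bunch relative to the beamline = 0.9630c.
Compose with the decay electron (u' = -0.439 in the muon bunch frame): u_1 = (-0.439 + 0.963) / (1 + (-0.439)·0.963) = 0.5240/0.5772 = 0.9078.
Compose with the tertiary particle (u' = 0.841 in the decay electron frame): u_2 = (0.841 + 0.908) / (1 + 0.841·0.908) = 1.7488/1.7634 = 0.9917.

+0.992c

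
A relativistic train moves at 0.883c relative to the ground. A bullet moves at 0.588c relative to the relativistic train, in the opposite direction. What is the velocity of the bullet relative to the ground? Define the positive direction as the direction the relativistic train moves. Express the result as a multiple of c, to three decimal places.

+0.614c

With v = 0.883 and u' = -0.588 (in units of c),
u = (u' + v)/(1 + u'v/c²):
u = (-0.588 + 0.883) / (1 + (-0.588)·0.883) = 0.2950/0.4808 = 0.6136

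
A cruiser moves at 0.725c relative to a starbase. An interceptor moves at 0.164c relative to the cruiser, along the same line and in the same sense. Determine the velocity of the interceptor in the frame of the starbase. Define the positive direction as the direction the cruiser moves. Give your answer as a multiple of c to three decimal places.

With v = 0.725 and u' = 0.164 (in units of c),
u = (u' + v)/(1 + u'v/c²):
u = (0.164 + 0.725) / (1 + 0.164·0.725) = 0.8890/1.1189 = 0.7945

0.795c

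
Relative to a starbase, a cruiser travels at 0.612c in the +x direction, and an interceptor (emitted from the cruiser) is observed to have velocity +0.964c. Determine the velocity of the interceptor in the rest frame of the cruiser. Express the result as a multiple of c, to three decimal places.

+0.858c

Invert the composition law: u' = (u − v)/(1 − uv/c²).
u' = (0.964 − 0.612) / (1 − (0.964)(0.612)) = 0.3520/0.4100 = 0.8585.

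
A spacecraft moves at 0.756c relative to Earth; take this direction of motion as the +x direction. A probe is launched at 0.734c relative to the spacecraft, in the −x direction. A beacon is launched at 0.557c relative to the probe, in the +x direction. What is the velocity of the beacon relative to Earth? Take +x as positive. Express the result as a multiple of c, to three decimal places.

Apply u = (u' + v)/(1 + u'v/c²) successively, working outward toward Earth.
Start: velocity of the spacecraft relative to Earth = 0.7560c.
Compose with the probe (u' = -0.734 in the spacecraft frame): u_1 = (-0.734 + 0.756) / (1 + (-0.734)·0.756) = 0.0220/0.4451 = 0.0494.
Compose with the beacon (u' = 0.557 in the probe frame): u_2 = (0.557 + 0.049) / (1 + 0.557·0.049) = 0.6064/1.0275 = 0.5902.

+0.590c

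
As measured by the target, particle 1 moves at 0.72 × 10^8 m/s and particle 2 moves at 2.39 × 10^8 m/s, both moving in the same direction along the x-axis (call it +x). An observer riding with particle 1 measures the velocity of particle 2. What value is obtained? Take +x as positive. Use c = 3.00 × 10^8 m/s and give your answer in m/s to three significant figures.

+2.06 × 10^8 m/s

β_A = 0.240, β_B = 0.797 (dividing each by c = 3.00 × 10^8 m/s).
Transform to A's frame with the inverse velocity-addition law: u' = (u − v)/(1 − uv/c²), taking u = β_B and v = β_A.
u' = (0.797 − 0.240) / (1 − (0.240)(0.797)) = 0.5567/0.8088 = 0.6883.
u' = 0.6883 × 3.00 × 10^8 m/s.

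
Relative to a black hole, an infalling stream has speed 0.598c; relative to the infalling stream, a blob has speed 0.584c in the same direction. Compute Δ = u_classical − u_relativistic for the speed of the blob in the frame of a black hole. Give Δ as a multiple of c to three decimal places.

Δ = 0.306c

Galilean: u_cl = 0.584 + 0.598 = 1.1820.
Relativistic: u_rel = (0.584 + 0.598) / (1 + 0.584·0.598) = 1.1820/1.3492 = 0.8761.
Δ = 1.1820 − 0.8761 = 0.3059.
(The classical prediction exceeds c; the relativistic result does not.)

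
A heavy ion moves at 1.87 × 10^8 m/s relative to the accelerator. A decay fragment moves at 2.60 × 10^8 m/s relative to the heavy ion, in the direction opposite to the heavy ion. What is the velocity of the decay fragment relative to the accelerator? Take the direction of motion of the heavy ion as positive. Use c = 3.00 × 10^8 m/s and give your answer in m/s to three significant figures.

In units of c (dividing by 3.00 × 10^8 m/s): v = 0.623, u' = -0.867.
u = (u' + v)/(1 + u'v/c²):
u = (-0.867 + 0.623) / (1 + (-0.867)·0.623) = -0.2433/0.4598 = -0.5292
Converting back: u = -0.5292 × 3.00 × 10^8 m/s.

-1.59 × 10^8 m/s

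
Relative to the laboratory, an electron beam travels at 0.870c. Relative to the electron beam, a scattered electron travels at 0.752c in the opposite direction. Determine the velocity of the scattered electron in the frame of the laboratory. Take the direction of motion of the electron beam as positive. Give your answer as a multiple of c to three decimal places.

With v = 0.870 and u' = -0.752 (in units of c),
u = (u' + v)/(1 + u'v/c²):
u = (-0.752 + 0.870) / (1 + (-0.752)·0.870) = 0.1180/0.3458 = 0.3413
(Galilean addition would give +0.118c.)

+0.341c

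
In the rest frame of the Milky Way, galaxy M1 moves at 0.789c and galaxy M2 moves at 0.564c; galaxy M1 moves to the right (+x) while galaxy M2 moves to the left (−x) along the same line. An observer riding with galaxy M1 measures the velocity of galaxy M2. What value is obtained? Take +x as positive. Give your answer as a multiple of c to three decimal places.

-0.936c

β_A = 0.789, β_B = -0.564.
Transform to A's frame with the inverse velocity-addition law: u' = (u − v)/(1 − uv/c²), taking u = β_B and v = β_A.
u' = (-0.564 − 0.789) / (1 − (0.789)(-0.564)) = -1.3530/1.4450 = -0.9363.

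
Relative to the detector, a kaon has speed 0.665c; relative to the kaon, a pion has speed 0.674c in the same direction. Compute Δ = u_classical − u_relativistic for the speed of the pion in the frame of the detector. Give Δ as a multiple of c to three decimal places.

Galilean: u_cl = 0.674 + 0.665 = 1.3390.
Relativistic: u_rel = (0.674 + 0.665) / (1 + 0.674·0.665) = 1.3390/1.4482 = 0.9246.
Δ = 1.3390 − 0.9246 = 0.4144.
(The classical prediction exceeds c; the relativistic result does not.)

Δ = 0.414c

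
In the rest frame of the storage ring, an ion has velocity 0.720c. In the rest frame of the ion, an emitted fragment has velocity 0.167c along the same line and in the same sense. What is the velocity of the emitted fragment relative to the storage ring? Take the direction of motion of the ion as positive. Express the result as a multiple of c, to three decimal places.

With v = 0.720 and u' = 0.167 (in units of c),
u = (u' + v)/(1 + u'v/c²):
u = (0.167 + 0.720) / (1 + 0.167·0.720) = 0.8870/1.1202 = 0.7918

0.792c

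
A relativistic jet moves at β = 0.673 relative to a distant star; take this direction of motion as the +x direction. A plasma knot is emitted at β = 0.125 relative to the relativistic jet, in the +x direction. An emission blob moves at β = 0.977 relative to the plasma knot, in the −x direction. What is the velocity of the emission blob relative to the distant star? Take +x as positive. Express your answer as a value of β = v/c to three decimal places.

β = -0.858

Apply u = (u' + v)/(1 + u'v/c²) successively, working outward toward the distant star.
Start: velocity of the relativistic jet relative to the distant star = 0.6730c.
Compose with the plasma knot (u' = 0.125 in the relativistic jet frame): u_1 = (0.125 + 0.673) / (1 + 0.125·0.673) = 0.7980/1.0841 = 0.7361.
Compose with the emission blob (u' = -0.977 in the plasma knot frame): u_2 = (-0.977 + 0.736) / (1 + (-0.977)·0.736) = -0.2409/0.2809 = -0.8578.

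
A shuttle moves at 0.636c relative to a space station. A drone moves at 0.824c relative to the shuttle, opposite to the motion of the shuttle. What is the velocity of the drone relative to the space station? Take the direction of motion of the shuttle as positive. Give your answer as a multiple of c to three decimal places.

With v = 0.636 and u' = -0.824 (in units of c),
u = (u' + v)/(1 + u'v/c²):
u = (-0.824 + 0.636) / (1 + (-0.824)·0.636) = -0.1880/0.4759 = -0.3950
(Galilean addition would give -0.188c.)

-0.395c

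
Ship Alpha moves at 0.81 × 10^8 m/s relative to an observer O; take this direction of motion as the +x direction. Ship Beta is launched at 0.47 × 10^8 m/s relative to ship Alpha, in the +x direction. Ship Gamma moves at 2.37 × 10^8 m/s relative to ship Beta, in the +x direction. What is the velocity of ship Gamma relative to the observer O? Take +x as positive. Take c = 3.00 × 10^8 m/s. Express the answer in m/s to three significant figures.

Apply u = (u' + v)/(1 + u'v/c²) successively, working outward toward the observer O.
(Dividing each given speed by c = 3.00 × 10^8 m/s to work in units of c.)
Start: velocity of ship Alpha relative to the observer O = 0.2700c.
Compose with ship Beta (u' = 0.157 in ship Alpha frame): u_1 = (0.157 + 0.270) / (1 + 0.157·0.270) = 0.4267/1.0423 = 0.4094.
Compose with ship Gamma (u' = 0.790 in ship Beta frame): u_2 = (0.790 + 0.409) / (1 + 0.790·0.409) = 1.1994/1.3234 = 0.9063.
So u = 0.9063 × 3.00 × 10^8 m/s.

2.72 × 10^8 m/s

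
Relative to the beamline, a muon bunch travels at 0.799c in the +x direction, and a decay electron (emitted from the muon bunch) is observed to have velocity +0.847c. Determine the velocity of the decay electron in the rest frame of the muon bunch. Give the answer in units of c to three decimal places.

+0.148c

Invert the composition law: u' = (u − v)/(1 − uv/c²).
u' = (0.847 − 0.799) / (1 − (0.847)(0.799)) = 0.0480/0.3232 = 0.1485.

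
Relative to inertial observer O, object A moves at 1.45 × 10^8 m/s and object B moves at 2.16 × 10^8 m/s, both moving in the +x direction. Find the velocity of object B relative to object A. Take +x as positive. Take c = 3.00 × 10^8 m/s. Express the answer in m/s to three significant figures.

β_A = 0.483, β_B = 0.720 (dividing each by c = 3.00 × 10^8 m/s).
Transform to A's frame with the inverse velocity-addition law: u' = (u − v)/(1 − uv/c²), taking u = β_B and v = β_A.
u' = (0.720 − 0.483) / (1 − (0.483)(0.720)) = 0.2367/0.6520 = 0.3630.
u' = 0.3630 × 3.00 × 10^8 m/s.

+1.09 × 10^8 m/s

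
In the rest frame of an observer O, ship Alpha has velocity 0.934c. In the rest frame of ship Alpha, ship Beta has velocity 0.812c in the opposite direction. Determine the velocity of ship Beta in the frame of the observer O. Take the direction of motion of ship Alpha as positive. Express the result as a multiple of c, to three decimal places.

+0.505c

With v = 0.934 and u' = -0.812 (in units of c),
u = (u' + v)/(1 + u'v/c²):
u = (-0.812 + 0.934) / (1 + (-0.812)·0.934) = 0.1220/0.2416 = 0.5050
(Galilean addition would give +0.122c.)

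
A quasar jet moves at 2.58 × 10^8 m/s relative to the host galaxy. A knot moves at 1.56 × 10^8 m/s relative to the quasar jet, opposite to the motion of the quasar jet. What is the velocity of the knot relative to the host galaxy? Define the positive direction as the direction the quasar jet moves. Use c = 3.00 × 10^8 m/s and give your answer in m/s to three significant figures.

In units of c (dividing by 3.00 × 10^8 m/s): v = 0.860, u' = -0.520.
u = (u' + v)/(1 + u'v/c²):
u = (-0.520 + 0.860) / (1 + (-0.520)·0.860) = 0.3400/0.5528 = 0.6151
Converting back: u = 0.6151 × 3.00 × 10^8 m/s.

+1.85 × 10^8 m/s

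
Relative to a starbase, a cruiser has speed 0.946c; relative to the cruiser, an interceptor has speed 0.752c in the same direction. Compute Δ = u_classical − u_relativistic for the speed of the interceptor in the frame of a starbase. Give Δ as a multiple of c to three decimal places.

Galilean: u_cl = 0.752 + 0.946 = 1.6980.
Relativistic: u_rel = (0.752 + 0.946) / (1 + 0.752·0.946) = 1.6980/1.7114 = 0.9922.
Δ = 1.6980 − 0.9922 = 0.7058.
(The classical prediction exceeds c; the relativistic result does not.)

Δ = 0.706c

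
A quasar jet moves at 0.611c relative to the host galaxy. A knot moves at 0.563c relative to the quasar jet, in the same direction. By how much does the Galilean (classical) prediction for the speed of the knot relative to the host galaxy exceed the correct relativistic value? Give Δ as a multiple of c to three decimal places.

Δ = 0.300c

Galilean: u_cl = 0.563 + 0.611 = 1.1740.
Relativistic: u_rel = (0.563 + 0.611) / (1 + 0.563·0.611) = 1.1740/1.3440 = 0.8735.
Δ = 1.1740 − 0.8735 = 0.3005.
(The classical prediction exceeds c; the relativistic result does not.)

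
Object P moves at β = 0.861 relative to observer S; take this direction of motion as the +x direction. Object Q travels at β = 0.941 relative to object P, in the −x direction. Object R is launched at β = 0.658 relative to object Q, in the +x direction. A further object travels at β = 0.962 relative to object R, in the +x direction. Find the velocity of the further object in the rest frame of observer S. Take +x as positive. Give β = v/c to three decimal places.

β = +0.981

Apply u = (u' + v)/(1 + u'v/c²) successively, working outward toward observer S.
Start: velocity of object P relative to observer S = 0.8610c.
Compose with object Q (u' = -0.941 in object P frame): u_1 = (-0.941 + 0.861) / (1 + (-0.941)·0.861) = -0.0800/0.1898 = -0.4215.
Compose with object R (u' = 0.658 in object Q frame): u_2 = (0.658 + (-0.421)) / (1 + 0.658·(-0.421)) = 0.2365/0.7227 = 0.3273.
Compose with the further object (u' = 0.962 in object R frame): u_3 = (0.962 + 0.327) / (1 + 0.962·0.327) = 1.2893/1.3148 = 0.9806.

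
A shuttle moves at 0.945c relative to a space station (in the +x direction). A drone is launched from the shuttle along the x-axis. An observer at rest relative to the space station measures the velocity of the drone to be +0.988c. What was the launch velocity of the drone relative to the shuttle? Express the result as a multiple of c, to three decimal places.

+0.648c

Invert the composition law: u' = (u − v)/(1 − uv/c²).
u' = (0.988 − 0.945) / (1 − (0.988)(0.945)) = 0.0430/0.0663 = 0.6482.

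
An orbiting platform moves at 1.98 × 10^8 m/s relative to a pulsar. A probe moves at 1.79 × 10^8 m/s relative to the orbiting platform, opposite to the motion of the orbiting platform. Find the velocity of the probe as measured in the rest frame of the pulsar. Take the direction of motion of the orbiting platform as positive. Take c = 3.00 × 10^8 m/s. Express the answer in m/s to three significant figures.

+3.13 × 10^7 m/s

In units of c (dividing by 3.00 × 10^8 m/s): v = 0.660, u' = -0.597.
u = (u' + v)/(1 + u'v/c²):
u = (-0.597 + 0.660) / (1 + (-0.597)·0.660) = 0.0633/0.6062 = 0.1045
Converting back: u = 0.1045 × 3.00 × 10^8 m/s.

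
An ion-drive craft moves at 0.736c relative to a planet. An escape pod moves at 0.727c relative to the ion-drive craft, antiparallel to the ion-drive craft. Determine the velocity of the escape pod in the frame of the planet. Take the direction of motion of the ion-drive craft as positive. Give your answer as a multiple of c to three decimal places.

With v = 0.736 and u' = -0.727 (in units of c),
u = (u' + v)/(1 + u'v/c²):
u = (-0.727 + 0.736) / (1 + (-0.727)·0.736) = 0.0090/0.4649 = 0.0194

+0.019c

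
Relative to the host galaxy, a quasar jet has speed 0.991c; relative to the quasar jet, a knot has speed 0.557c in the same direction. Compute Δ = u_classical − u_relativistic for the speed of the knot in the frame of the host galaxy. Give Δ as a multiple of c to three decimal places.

Δ = 0.551c

Galilean: u_cl = 0.557 + 0.991 = 1.5480.
Relativistic: u_rel = (0.557 + 0.991) / (1 + 0.557·0.991) = 1.5480/1.5520 = 0.9974.
Δ = 1.5480 − 0.9974 = 0.5506.
(The classical prediction exceeds c; the relativistic result does not.)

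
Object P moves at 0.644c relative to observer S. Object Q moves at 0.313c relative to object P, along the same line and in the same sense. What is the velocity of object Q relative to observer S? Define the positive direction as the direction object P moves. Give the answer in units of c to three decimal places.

0.796c

With v = 0.644 and u' = 0.313 (in units of c),
u = (u' + v)/(1 + u'v/c²):
u = (0.313 + 0.644) / (1 + 0.313·0.644) = 0.9570/1.2016 = 0.7965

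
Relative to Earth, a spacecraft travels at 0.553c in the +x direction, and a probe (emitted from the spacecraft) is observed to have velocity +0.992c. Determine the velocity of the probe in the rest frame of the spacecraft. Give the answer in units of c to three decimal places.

+0.972c

Invert the composition law: u' = (u − v)/(1 − uv/c²).
u' = (0.992 − 0.553) / (1 − (0.992)(0.553)) = 0.4390/0.4514 = 0.9725.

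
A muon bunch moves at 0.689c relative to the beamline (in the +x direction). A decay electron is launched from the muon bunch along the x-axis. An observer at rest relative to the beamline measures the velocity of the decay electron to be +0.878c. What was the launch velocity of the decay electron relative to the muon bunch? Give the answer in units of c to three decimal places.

+0.478c

Invert the composition law: u' = (u − v)/(1 − uv/c²).
u' = (0.878 − 0.689) / (1 − (0.878)(0.689)) = 0.1890/0.3951 = 0.4784.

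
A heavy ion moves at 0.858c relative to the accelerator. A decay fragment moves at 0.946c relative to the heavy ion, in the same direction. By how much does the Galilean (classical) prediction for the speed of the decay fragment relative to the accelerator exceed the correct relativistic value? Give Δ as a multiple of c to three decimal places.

Galilean: u_cl = 0.946 + 0.858 = 1.8040.
Relativistic: u_rel = (0.946 + 0.858) / (1 + 0.946·0.858) = 1.8040/1.8117 = 0.9958.
Δ = 1.8040 − 0.9958 = 0.8082.
(The classical prediction exceeds c; the relativistic result does not.)

Δ = 0.808c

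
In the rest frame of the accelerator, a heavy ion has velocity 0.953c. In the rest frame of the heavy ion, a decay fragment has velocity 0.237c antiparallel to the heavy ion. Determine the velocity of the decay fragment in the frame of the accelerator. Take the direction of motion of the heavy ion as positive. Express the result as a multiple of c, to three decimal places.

+0.925c

With v = 0.953 and u' = -0.237 (in units of c),
u = (u' + v)/(1 + u'v/c²):
u = (-0.237 + 0.953) / (1 + (-0.237)·0.953) = 0.7160/0.7741 = 0.9249
(Galilean addition would give +0.716c.)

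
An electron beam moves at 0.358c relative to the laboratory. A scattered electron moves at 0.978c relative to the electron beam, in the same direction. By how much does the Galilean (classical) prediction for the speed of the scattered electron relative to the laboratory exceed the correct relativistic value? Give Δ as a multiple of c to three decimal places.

Δ = 0.346c

Galilean: u_cl = 0.978 + 0.358 = 1.3360.
Relativistic: u_rel = (0.978 + 0.358) / (1 + 0.978·0.358) = 1.3360/1.3501 = 0.9895.
Δ = 1.3360 − 0.9895 = 0.3465.
(The classical prediction exceeds c; the relativistic result does not.)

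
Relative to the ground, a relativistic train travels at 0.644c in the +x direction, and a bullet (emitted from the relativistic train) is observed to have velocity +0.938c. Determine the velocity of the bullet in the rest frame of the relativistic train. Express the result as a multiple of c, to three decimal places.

+0.743c

Invert the composition law: u' = (u − v)/(1 − uv/c²).
u' = (0.938 − 0.644) / (1 − (0.938)(0.644)) = 0.2940/0.3959 = 0.7426.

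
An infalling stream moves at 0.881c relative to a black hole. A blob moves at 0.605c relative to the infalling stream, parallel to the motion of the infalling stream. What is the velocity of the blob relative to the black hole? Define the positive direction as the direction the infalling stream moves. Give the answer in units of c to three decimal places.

With v = 0.881 and u' = 0.605 (in units of c),
u = (u' + v)/(1 + u'v/c²):
u = (0.605 + 0.881) / (1 + 0.605·0.881) = 1.4860/1.5330 = 0.9693
(Galilean addition would give +1.486c, exceeding c.)

0.969c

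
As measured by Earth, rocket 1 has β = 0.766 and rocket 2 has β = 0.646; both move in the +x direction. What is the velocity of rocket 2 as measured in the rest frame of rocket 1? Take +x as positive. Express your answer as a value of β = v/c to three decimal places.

β_A = 0.766, β_B = 0.646.
Transform to A's frame with the inverse velocity-addition law: u' = (u − v)/(1 − uv/c²), taking u = β_B and v = β_A.
u' = (0.646 − 0.766) / (1 − (0.766)(0.646)) = -0.1200/0.5052 = -0.2375.

β = -0.238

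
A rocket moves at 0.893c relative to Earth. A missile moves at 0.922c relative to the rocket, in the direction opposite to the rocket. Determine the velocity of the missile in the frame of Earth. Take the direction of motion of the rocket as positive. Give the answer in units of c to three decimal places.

With v = 0.893 and u' = -0.922 (in units of c),
u = (u' + v)/(1 + u'v/c²):
u = (-0.922 + 0.893) / (1 + (-0.922)·0.893) = -0.0290/0.1767 = -0.1642

-0.164c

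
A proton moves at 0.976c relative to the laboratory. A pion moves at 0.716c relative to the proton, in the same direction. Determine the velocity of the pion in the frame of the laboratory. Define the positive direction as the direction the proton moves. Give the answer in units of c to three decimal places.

With v = 0.976 and u' = 0.716 (in units of c),
u = (u' + v)/(1 + u'v/c²):
u = (0.716 + 0.976) / (1 + 0.716·0.976) = 1.6920/1.6988 = 0.9960

0.996c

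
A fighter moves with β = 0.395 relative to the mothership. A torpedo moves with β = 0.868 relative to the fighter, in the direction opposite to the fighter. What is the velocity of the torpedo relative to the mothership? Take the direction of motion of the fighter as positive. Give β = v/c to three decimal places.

β = -0.720

With v = 0.395 and u' = -0.868 (in units of c),
u = (u' + v)/(1 + u'v/c²):
u = (-0.868 + 0.395) / (1 + (-0.868)·0.395) = -0.4730/0.6571 = -0.7198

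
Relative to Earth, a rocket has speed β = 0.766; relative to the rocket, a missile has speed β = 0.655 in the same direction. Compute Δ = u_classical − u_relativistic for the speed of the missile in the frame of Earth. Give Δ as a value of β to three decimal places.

Galilean: u_cl = 0.655 + 0.766 = 1.4210.
Relativistic: u_rel = (0.655 + 0.766) / (1 + 0.655·0.766) = 1.4210/1.5017 = 0.9462.
Δ = 1.4210 − 0.9462 = 0.4748.
(The classical prediction exceeds c; the relativistic result does not.)

Δ = 0.475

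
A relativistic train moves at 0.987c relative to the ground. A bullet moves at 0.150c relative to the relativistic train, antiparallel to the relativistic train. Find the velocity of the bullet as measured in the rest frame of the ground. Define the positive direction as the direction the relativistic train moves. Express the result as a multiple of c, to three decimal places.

With v = 0.987 and u' = -0.150 (in units of c),
u = (u' + v)/(1 + u'v/c²):
u = (-0.150 + 0.987) / (1 + (-0.150)·0.987) = 0.8370/0.8519 = 0.9825
(Galilean addition would give +0.837c.)

+0.982c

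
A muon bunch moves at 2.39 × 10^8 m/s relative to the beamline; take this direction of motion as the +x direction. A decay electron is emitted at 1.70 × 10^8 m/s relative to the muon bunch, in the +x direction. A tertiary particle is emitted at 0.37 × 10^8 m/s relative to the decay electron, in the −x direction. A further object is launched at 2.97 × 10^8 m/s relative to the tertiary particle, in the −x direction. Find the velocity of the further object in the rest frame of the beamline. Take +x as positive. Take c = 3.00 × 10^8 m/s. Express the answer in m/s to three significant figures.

Apply u = (u' + v)/(1 + u'v/c²) successively, working outward toward the beamline.
(Dividing each given speed by c = 3.00 × 10^8 m/s to work in units of c.)
Start: velocity of the muon bunch relative to the beamline = 0.7967c.
Compose with the decay electron (u' = 0.567 in the muon bunch frame): u_1 = (0.567 + 0.797) / (1 + 0.567·0.797) = 1.3633/1.4514 = 0.9393.
Compose with the tertiary particle (u' = -0.123 in the decay electron frame): u_2 = (-0.123 + 0.939) / (1 + (-0.123)·0.939) = 0.8160/0.8842 = 0.9229.
Compose with the further object (u' = -0.990 in the tertiary particle frame): u_3 = (-0.990 + 0.923) / (1 + (-0.990)·0.923) = -0.0671/0.0864 = -0.7773.
So u = -0.7773 × 3.00 × 10^8 m/s.

-2.33 × 10^8 m/s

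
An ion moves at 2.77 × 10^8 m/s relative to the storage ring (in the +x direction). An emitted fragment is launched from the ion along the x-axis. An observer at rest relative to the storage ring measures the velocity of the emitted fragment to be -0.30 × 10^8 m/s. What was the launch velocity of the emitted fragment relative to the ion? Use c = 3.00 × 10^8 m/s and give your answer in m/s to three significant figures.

-2.81 × 10^8 m/s

v = 0.923c, u = -0.100c.
Invert the composition law: u' = (u − v)/(1 − uv/c²).
u' = (-0.100 − 0.923) / (1 − (-0.100)(0.923)) = -1.0233/1.0923 = -0.9368.
u' = -0.9368 × 3.00 × 10^8 m/s.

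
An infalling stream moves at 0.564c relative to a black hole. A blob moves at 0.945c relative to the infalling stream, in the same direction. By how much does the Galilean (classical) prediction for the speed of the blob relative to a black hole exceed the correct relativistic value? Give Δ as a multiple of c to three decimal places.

Galilean: u_cl = 0.945 + 0.564 = 1.5090.
Relativistic: u_rel = (0.945 + 0.564) / (1 + 0.945·0.564) = 1.5090/1.5330 = 0.9844.
Δ = 1.5090 − 0.9844 = 0.5246.
(The classical prediction exceeds c; the relativistic result does not.)

Δ = 0.525c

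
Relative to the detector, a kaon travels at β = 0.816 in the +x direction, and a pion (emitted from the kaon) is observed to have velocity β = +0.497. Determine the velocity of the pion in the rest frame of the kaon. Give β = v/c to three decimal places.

β = -0.537

Invert the composition law: u' = (u − v)/(1 − uv/c²).
u' = (0.497 − 0.816) / (1 − (0.497)(0.816)) = -0.3190/0.5944 = -0.5366.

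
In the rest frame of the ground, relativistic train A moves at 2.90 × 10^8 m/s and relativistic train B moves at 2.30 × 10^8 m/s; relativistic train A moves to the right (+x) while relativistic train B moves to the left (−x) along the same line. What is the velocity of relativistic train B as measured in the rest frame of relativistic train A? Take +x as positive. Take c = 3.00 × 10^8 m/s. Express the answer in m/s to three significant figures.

-2.99 × 10^8 m/s

β_A = 0.967, β_B = -0.767 (dividing each by c = 3.00 × 10^8 m/s).
Transform to A's frame with the inverse velocity-addition law: u' = (u − v)/(1 − uv/c²), taking u = β_B and v = β_A.
u' = (-0.767 − 0.967) / (1 − (0.967)(-0.767)) = -1.7333/1.7411 = -0.9955.
u' = -0.9955 × 3.00 × 10^8 m/s.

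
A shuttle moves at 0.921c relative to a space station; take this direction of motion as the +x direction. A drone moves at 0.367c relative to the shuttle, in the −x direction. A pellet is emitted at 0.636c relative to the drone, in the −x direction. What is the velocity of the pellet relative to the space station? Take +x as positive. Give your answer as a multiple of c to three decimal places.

+0.429c

Apply u = (u' + v)/(1 + u'v/c²) successively, working outward toward the space station.
Start: velocity of the shuttle relative to the space station = 0.9210c.
Compose with the drone (u' = -0.367 in the shuttle frame): u_1 = (-0.367 + 0.921) / (1 + (-0.367)·0.921) = 0.5540/0.6620 = 0.8369.
Compose with the pellet (u' = -0.636 in the drone frame): u_2 = (-0.636 + 0.837) / (1 + (-0.636)·0.837) = 0.2009/0.4678 = 0.4294.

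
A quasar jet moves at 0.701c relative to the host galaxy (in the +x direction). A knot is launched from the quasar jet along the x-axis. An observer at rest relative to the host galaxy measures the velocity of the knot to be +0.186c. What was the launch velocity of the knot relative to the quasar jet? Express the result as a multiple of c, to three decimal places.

Invert the composition law: u' = (u − v)/(1 − uv/c²).
u' = (0.186 − 0.701) / (1 − (0.186)(0.701)) = -0.5150/0.8696 = -0.5922.

-0.592c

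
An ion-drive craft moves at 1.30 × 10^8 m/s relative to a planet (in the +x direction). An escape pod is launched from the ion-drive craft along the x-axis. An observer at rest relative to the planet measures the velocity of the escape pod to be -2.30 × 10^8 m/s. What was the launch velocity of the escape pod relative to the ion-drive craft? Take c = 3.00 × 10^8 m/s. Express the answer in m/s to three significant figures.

-2.70 × 10^8 m/s

v = 0.433c, u = -0.767c.
Invert the composition law: u' = (u − v)/(1 − uv/c²).
u' = (-0.767 − 0.433) / (1 − (-0.767)(0.433)) = -1.2000/1.3322 = -0.9008.
u' = -0.9008 × 3.00 × 10^8 m/s.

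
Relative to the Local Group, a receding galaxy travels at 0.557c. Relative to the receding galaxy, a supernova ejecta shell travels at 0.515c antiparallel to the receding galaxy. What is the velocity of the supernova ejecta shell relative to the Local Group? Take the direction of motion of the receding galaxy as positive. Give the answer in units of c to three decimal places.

+0.059c

With v = 0.557 and u' = -0.515 (in units of c),
u = (u' + v)/(1 + u'v/c²):
u = (-0.515 + 0.557) / (1 + (-0.515)·0.557) = 0.0420/0.7131 = 0.0589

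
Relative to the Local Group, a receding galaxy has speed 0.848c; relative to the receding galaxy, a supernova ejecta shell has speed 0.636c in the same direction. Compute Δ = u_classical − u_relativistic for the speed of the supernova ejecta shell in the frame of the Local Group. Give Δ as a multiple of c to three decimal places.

Galilean: u_cl = 0.636 + 0.848 = 1.4840.
Relativistic: u_rel = (0.636 + 0.848) / (1 + 0.636·0.848) = 1.4840/1.5393 = 0.9641.
Δ = 1.4840 − 0.9641 = 0.5199.
(The classical prediction exceeds c; the relativistic result does not.)

Δ = 0.520c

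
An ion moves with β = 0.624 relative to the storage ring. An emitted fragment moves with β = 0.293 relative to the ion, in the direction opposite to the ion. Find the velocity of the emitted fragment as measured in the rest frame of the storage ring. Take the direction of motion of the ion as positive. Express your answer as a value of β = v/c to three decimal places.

β = +0.405

With v = 0.624 and u' = -0.293 (in units of c),
u = (u' + v)/(1 + u'v/c²):
u = (-0.293 + 0.624) / (1 + (-0.293)·0.624) = 0.3310/0.8172 = 0.4051
(Galilean addition would give +0.331c.)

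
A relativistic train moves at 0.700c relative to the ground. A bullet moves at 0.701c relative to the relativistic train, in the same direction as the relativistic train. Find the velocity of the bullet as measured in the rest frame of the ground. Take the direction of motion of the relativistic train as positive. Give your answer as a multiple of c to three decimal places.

With v = 0.700 and u' = 0.701 (in units of c),
u = (u' + v)/(1 + u'v/c²):
u = (0.701 + 0.700) / (1 + 0.701·0.700) = 1.4010/1.4907 = 0.9398
(Galilean addition would give +1.401c, exceeding c.)

0.940c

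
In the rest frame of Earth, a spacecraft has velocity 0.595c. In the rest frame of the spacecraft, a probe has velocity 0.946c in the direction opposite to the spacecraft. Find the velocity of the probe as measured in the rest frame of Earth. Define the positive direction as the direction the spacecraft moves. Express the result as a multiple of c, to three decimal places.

-0.803c

With v = 0.595 and u' = -0.946 (in units of c),
u = (u' + v)/(1 + u'v/c²):
u = (-0.946 + 0.595) / (1 + (-0.946)·0.595) = -0.3510/0.4371 = -0.8030
(Galilean addition would give -0.351c.)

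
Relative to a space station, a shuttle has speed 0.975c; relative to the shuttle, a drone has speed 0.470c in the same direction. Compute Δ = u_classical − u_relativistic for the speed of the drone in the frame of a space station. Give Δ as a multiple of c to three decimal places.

Galilean: u_cl = 0.470 + 0.975 = 1.4450.
Relativistic: u_rel = (0.470 + 0.975) / (1 + 0.470·0.975) = 1.4450/1.4583 = 0.9909.
Δ = 1.4450 − 0.9909 = 0.4541.
(The classical prediction exceeds c; the relativistic result does not.)

Δ = 0.454c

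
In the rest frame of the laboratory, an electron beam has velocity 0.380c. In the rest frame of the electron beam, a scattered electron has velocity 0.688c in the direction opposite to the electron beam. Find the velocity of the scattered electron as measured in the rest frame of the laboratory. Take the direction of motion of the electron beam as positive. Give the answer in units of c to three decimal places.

-0.417c

With v = 0.380 and u' = -0.688 (in units of c),
u = (u' + v)/(1 + u'v/c²):
u = (-0.688 + 0.380) / (1 + (-0.688)·0.380) = -0.3080/0.7386 = -0.4170
(Galilean addition would give -0.308c.)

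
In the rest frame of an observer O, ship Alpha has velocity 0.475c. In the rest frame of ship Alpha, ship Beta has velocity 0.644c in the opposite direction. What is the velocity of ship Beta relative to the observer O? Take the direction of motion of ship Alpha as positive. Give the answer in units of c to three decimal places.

With v = 0.475 and u' = -0.644 (in units of c),
u = (u' + v)/(1 + u'v/c²):
u = (-0.644 + 0.475) / (1 + (-0.644)·0.475) = -0.1690/0.6941 = -0.2435

-0.243c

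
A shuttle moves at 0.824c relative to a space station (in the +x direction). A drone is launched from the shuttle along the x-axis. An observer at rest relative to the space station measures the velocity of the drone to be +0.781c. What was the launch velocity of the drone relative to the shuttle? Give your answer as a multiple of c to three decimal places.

Invert the composition law: u' = (u − v)/(1 − uv/c²).
u' = (0.781 − 0.824) / (1 − (0.781)(0.824)) = -0.0430/0.3565 = -0.1206.

-0.121c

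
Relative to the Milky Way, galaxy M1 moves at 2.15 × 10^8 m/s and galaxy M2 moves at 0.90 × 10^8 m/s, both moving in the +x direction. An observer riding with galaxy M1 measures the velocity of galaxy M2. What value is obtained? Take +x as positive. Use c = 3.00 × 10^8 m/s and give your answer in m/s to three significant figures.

β_A = 0.717, β_B = 0.300 (dividing each by c = 3.00 × 10^8 m/s).
Transform to A's frame with the inverse velocity-addition law: u' = (u − v)/(1 − uv/c²), taking u = β_B and v = β_A.
u' = (0.300 − 0.717) / (1 − (0.717)(0.300)) = -0.4167/0.7850 = -0.5308.
u' = -0.5308 × 3.00 × 10^8 m/s.

-1.59 × 10^8 m/s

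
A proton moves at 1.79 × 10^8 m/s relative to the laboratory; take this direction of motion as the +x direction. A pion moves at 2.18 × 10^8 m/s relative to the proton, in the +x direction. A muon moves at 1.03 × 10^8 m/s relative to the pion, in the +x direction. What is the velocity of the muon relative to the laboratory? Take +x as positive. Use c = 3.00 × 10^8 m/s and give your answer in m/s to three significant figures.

Apply u = (u' + v)/(1 + u'v/c²) successively, working outward toward the laboratory.
(Dividing each given speed by c = 3.00 × 10^8 m/s to work in units of c.)
Start: velocity of the proton relative to the laboratory = 0.5967c.
Compose with the pion (u' = 0.727 in the proton frame): u_1 = (0.727 + 0.597) / (1 + 0.727·0.597) = 1.3233/1.4336 = 0.9231.
Compose with the muon (u' = 0.343 in the pion frame): u_2 = (0.343 + 0.923) / (1 + 0.343·0.923) = 1.2664/1.3169 = 0.9617.
So u = 0.9617 × 3.00 × 10^8 m/s.

2.88 × 10^8 m/s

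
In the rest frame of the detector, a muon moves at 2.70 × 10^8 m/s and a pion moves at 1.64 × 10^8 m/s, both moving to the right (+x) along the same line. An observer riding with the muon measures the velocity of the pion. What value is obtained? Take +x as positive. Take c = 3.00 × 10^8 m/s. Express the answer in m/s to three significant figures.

-2.09 × 10^8 m/s

β_A = 0.900, β_B = 0.547 (dividing each by c = 3.00 × 10^8 m/s).
Transform to A's frame with the inverse velocity-addition law: u' = (u − v)/(1 − uv/c²), taking u = β_B and v = β_A.
u' = (0.547 − 0.900) / (1 − (0.900)(0.547)) = -0.3533/0.5080 = -0.6955.
u' = -0.6955 × 3.00 × 10^8 m/s.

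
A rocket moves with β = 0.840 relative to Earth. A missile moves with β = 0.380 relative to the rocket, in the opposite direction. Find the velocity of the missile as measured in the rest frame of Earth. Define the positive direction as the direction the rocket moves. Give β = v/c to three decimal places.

With v = 0.840 and u' = -0.380 (in units of c),
u = (u' + v)/(1 + u'v/c²):
u = (-0.380 + 0.840) / (1 + (-0.380)·0.840) = 0.4600/0.6808 = 0.6757
(Galilean addition would give +0.460c.)

β = +0.676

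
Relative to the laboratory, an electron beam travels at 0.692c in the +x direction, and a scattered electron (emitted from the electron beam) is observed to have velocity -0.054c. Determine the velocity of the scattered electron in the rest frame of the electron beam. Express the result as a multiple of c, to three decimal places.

-0.719c

Invert the composition law: u' = (u − v)/(1 − uv/c²).
u' = (-0.054 − 0.692) / (1 − (-0.054)(0.692)) = -0.7460/1.0374 = -0.7191.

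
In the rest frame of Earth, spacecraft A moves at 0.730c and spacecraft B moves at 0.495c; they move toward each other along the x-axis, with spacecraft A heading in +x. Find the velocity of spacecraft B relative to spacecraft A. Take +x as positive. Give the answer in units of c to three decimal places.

β_A = 0.730, β_B = -0.495.
Transform to A's frame with the inverse velocity-addition law: u' = (u − v)/(1 − uv/c²), taking u = β_B and v = β_A.
u' = (-0.495 − 0.730) / (1 − (0.730)(-0.495)) = -1.2250/1.3614 = -0.8998.

-0.900c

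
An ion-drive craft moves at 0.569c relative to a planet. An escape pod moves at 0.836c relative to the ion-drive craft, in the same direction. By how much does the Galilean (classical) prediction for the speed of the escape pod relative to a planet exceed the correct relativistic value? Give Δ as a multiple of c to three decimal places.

Δ = 0.453c

Galilean: u_cl = 0.836 + 0.569 = 1.4050.
Relativistic: u_rel = (0.836 + 0.569) / (1 + 0.836·0.569) = 1.4050/1.4757 = 0.9521.
Δ = 1.4050 − 0.9521 = 0.4529.
(The classical prediction exceeds c; the relativistic result does not.)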